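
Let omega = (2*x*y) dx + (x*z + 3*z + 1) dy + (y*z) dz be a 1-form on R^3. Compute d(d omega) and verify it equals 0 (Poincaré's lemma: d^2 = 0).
d(d omega) = 0

Step 1: d omega = sum_{i<j} (∂f_j/∂x_i - ∂f_i/∂x_j) dx_i ∧ dx_j:
  coeff of dx ∧ dy: -2*x + z
  coeff of dx ∧ dz: 0
  coeff of dy ∧ dz: -x + z - 3
Step 2: Apply d again to each 2-form coefficient. The only possible 3-form in R^3 is dx ∧ dy ∧ dz, with coefficient
  ∂(coeff of dy∧dz)/∂x - ∂(coeff of dx∧dz)/∂y + ∂(coeff of dx∧dy)/∂z
  = ∂/∂x (-x + z - 3) - ∂/∂y (0) + ∂/∂z (-2*x + z).
Each of these terms simplifies to sums of mixed partials that cancel in pairs. The result is 0 (by equality of mixed partials for smooth functions — Schwarz / Clairaut).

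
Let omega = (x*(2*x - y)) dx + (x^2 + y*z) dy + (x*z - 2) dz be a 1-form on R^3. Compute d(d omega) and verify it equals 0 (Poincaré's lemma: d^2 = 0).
d(d omega) = 0

Step 1: d omega = sum_{i<j} (∂f_j/∂x_i - ∂f_i/∂x_j) dx_i ∧ dx_j:
  coeff of dx ∧ dy: 3*x
  coeff of dx ∧ dz: z
  coeff of dy ∧ dz: -y
Step 2: Apply d again to each 2-form coefficient. The only possible 3-form in R^3 is dx ∧ dy ∧ dz, with coefficient
  ∂(coeff of dy∧dz)/∂x - ∂(coeff of dx∧dz)/∂y + ∂(coeff of dx∧dy)/∂z
  = ∂/∂x (-y) - ∂/∂y (z) + ∂/∂z (3*x).
Each of these terms simplifies to sums of mixed partials that cancel in pairs. The result is 0 (by equality of mixed partials for smooth functions — Schwarz / Clairaut).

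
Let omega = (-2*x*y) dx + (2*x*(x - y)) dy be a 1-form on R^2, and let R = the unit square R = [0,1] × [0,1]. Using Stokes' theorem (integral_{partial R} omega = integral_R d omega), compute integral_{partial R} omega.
integral_(partial R) omega = 2

Stokes: integral_partial_R omega = integral_R d omega with d omega = (∂Q/∂x - ∂P/∂y) dx ∧ dy.
  ∂Q/∂x = 4*x - 2*y
  ∂P/∂y = -2*x
  integrand = ∂Q/∂x - ∂P/∂y = 6*x - 2*y.
Integrating over R: integral_0^1 integral_0^1 (6*x - 2*y) dx dy = 2.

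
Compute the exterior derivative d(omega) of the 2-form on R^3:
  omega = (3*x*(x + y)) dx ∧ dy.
d(omega) = 0

For a 2-form omega = sum_{i<j} g_{ij} dx_i ∧ dx_j, the exterior derivative is
  d(omega) = sum_{i<j} d(g_{ij}) ∧ dx_i ∧ dx_j = sum_{i<j, k} (∂g_{ij}/∂x_k) dx_k ∧ dx_i ∧ dx_j.
Expand each term, using dx_k ∧ dx_i ∧ dx_j = sgn(permutation) dx_{(a)} ∧ dx_{(b)} ∧ dx_{(c)} with (a < b < c) sorted:

Collecting like 3-forms: d(omega) = 0.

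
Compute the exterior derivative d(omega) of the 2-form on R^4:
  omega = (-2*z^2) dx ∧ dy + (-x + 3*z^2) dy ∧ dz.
d(omega) = (-4*z - 1) dx ∧ dy ∧ dz

For a 2-form omega = sum_{i<j} g_{ij} dx_i ∧ dx_j, the exterior derivative is
  d(omega) = sum_{i<j} d(g_{ij}) ∧ dx_i ∧ dx_j = sum_{i<j, k} (∂g_{ij}/∂x_k) dx_k ∧ dx_i ∧ dx_j.
Expand each term, using dx_k ∧ dx_i ∧ dx_j = sgn(permutation) dx_{(a)} ∧ dx_{(b)} ∧ dx_{(c)} with (a < b < c) sorted:
  d(-2*z^2) includes (∂/∂z)(-2*z^2) dz = (-4*z) dz, which multiplied by dx ∧ dy gives (-4*z) dx ∧ dy ∧ dz
  d(-x + 3*z^2) includes (∂/∂x)(-x + 3*z^2) dx = (-1) dx, which multiplied by dy ∧ dz gives (-1) dx ∧ dy ∧ dz
Collecting like 3-forms: d(omega) = (-4*z - 1) dx ∧ dy ∧ dz.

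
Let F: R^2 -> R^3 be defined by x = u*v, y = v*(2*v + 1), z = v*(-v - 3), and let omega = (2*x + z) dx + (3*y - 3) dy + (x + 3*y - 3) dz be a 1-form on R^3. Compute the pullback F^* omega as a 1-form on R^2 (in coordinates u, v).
F^* omega = (v^2*(2*u - v - 3)) du + (2*u^2*v - 3*u*v^2 - 6*u*v + 12*v^3 - 6*v^2 - 12*v + 6) dv

Using F^*(f dg) = (f ∘ F) d(g ∘ F), substitute each coordinate x_i by F_i(u, v) in f_i, and replace dx_i by d F_i = (∂F_i/∂u) du + (∂F_i/∂v) dv.
  For the x component: f_1(F) = v*(2*u - v - 3); d F_1 = (v) du + (u) dv
  For the y component: f_2(F) = 6*v^2 + 3*v - 3; d F_2 = (0) du + (4*v + 1) dv
  For the z component: f_3(F) = u*v + 6*v^2 + 3*v - 3; d F_3 = (0) du + (-2*v - 3) dv
Combining and collecting du, dv coefficients:
  coeff of du: v^2*(2*u - v - 3)
  coeff of dv: 2*u^2*v - 3*u*v^2 - 6*u*v + 12*v^3 - 6*v^2 - 12*v + 6
F^* omega = (v^2*(2*u - v - 3)) du + (2*u^2*v - 3*u*v^2 - 6*u*v + 12*v^3 - 6*v^2 - 12*v + 6) dv.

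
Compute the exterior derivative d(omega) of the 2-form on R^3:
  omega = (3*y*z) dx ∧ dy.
d(omega) = (3*y) dx ∧ dy ∧ dz

For a 2-form omega = sum_{i<j} g_{ij} dx_i ∧ dx_j, the exterior derivative is
  d(omega) = sum_{i<j} d(g_{ij}) ∧ dx_i ∧ dx_j = sum_{i<j, k} (∂g_{ij}/∂x_k) dx_k ∧ dx_i ∧ dx_j.
Expand each term, using dx_k ∧ dx_i ∧ dx_j = sgn(permutation) dx_{(a)} ∧ dx_{(b)} ∧ dx_{(c)} with (a < b < c) sorted:
  d(3*y*z) includes (∂/∂z)(3*y*z) dz = (3*y) dz, which multiplied by dx ∧ dy gives (3*y) dx ∧ dy ∧ dz
Collecting like 3-forms: d(omega) = (3*y) dx ∧ dy ∧ dz.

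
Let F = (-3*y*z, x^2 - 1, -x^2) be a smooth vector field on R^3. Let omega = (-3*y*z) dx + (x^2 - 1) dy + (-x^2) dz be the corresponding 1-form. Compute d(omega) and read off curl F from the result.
d(omega) = (0) dy ∧ dz + (2*x - 3*y) dz ∧ dx + (2*x + 3*z) dx ∧ dy; curl F = (0, 2*x - 3*y, 2*x + 3*z)

d omega = sum_{i<j} (∂f_j/∂x_i - ∂f_i/∂x_j) dx_i ∧ dx_j. Under the identification (dy ∧ dz, dz ∧ dx, dx ∧ dy) ↔ (e_x, e_y, e_z), the coefficients are exactly the components of curl F. Compute:
  ∂R/∂y - ∂Q/∂z = (0) - (0) = 0
  ∂P/∂z - ∂R/∂x = (-3*y) - (-2*x) = 2*x - 3*y
  ∂Q/∂x - ∂P/∂y = (2*x) - (-3*z) = 2*x + 3*z.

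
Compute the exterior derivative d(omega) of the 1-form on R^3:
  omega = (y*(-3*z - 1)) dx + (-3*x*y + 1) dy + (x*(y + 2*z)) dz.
d(omega) = (-3*y + 3*z + 1) dx ∧ dy + (4*y + 2*z) dx ∧ dz + (x) dy ∧ dz

For a 1-form omega = sum_i f_i dx_i, the exterior derivative is
  d(omega) = sum_{i < j} (∂f_j/∂x_i - ∂f_i/∂x_j) dx_i ∧ dx_j.
  coefficient of dx ∧ dy: ∂f_2/∂x - ∂f_1/∂y = ∂(-3*x*y + 1)/∂x - ∂(y*(-3*z - 1))/∂y = -3*y + 3*z + 1
  coefficient of dx ∧ dz: ∂f_3/∂x - ∂f_1/∂z = ∂(x*(y + 2*z))/∂x - ∂(y*(-3*z - 1))/∂z = 4*y + 2*z
  coefficient of dy ∧ dz: ∂f_3/∂y - ∂f_2/∂z = ∂(x*(y + 2*z))/∂y - ∂(-3*x*y + 1)/∂z = x
Assembling: d(omega) = (-3*y + 3*z + 1) dx ∧ dy + (4*y + 2*z) dx ∧ dz + (x) dy ∧ dz.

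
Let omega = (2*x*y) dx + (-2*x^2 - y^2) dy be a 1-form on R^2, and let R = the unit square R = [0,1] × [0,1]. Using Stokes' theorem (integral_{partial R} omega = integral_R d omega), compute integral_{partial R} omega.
integral_(partial R) omega = -3

Stokes: integral_partial_R omega = integral_R d omega with d omega = (∂Q/∂x - ∂P/∂y) dx ∧ dy.
  ∂Q/∂x = -4*x
  ∂P/∂y = 2*x
  integrand = ∂Q/∂x - ∂P/∂y = -6*x.
Integrating over R: integral_0^1 integral_0^1 (-6*x) dx dy = -3.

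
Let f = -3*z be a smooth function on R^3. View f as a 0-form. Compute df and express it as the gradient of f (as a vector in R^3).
df = (0) dx + (0) dy + (-3) dz; grad f = (0, 0, -3)

For a 0-form f, d f = (∂f/∂x) dx + (∂f/∂y) dy + (∂f/∂z) dz. The components of the vector representation are exactly the entries of grad f in Cartesian coordinates:
  ∂f/∂x = 0
  ∂f/∂y = 0
  ∂f/∂z = -3.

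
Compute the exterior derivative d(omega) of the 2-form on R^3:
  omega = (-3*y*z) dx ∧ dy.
d(omega) = (-3*y) dx ∧ dy ∧ dz

For a 2-form omega = sum_{i<j} g_{ij} dx_i ∧ dx_j, the exterior derivative is
  d(omega) = sum_{i<j} d(g_{ij}) ∧ dx_i ∧ dx_j = sum_{i<j, k} (∂g_{ij}/∂x_k) dx_k ∧ dx_i ∧ dx_j.
Expand each term, using dx_k ∧ dx_i ∧ dx_j = sgn(permutation) dx_{(a)} ∧ dx_{(b)} ∧ dx_{(c)} with (a < b < c) sorted:
  d(-3*y*z) includes (∂/∂z)(-3*y*z) dz = (-3*y) dz, which multiplied by dx ∧ dy gives (-3*y) dx ∧ dy ∧ dz
Collecting like 3-forms: d(omega) = (-3*y) dx ∧ dy ∧ dz.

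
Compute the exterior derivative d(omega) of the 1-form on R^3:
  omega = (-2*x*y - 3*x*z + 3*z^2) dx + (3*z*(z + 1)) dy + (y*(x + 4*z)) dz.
d(omega) = (2*x) dx ∧ dy + (3*x + y - 6*z) dx ∧ dz + (x - 2*z - 3) dy ∧ dz

For a 1-form omega = sum_i f_i dx_i, the exterior derivative is
  d(omega) = sum_{i < j} (∂f_j/∂x_i - ∂f_i/∂x_j) dx_i ∧ dx_j.
  coefficient of dx ∧ dy: ∂f_2/∂x - ∂f_1/∂y = ∂(3*z*(z + 1))/∂x - ∂(-2*x*y - 3*x*z + 3*z^2)/∂y = 2*x
  coefficient of dx ∧ dz: ∂f_3/∂x - ∂f_1/∂z = ∂(y*(x + 4*z))/∂x - ∂(-2*x*y - 3*x*z + 3*z^2)/∂z = 3*x + y - 6*z
  coefficient of dy ∧ dz: ∂f_3/∂y - ∂f_2/∂z = ∂(y*(x + 4*z))/∂y - ∂(3*z*(z + 1))/∂z = x - 2*z - 3
Assembling: d(omega) = (2*x) dx ∧ dy + (3*x + y - 6*z) dx ∧ dz + (x - 2*z - 3) dy ∧ dz.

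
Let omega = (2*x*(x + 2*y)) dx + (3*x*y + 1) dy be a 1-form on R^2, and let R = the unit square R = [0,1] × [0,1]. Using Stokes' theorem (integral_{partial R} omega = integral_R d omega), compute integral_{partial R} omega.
integral_(partial R) omega = -1/2

Stokes: integral_partial_R omega = integral_R d omega with d omega = (∂Q/∂x - ∂P/∂y) dx ∧ dy.
  ∂Q/∂x = 3*y
  ∂P/∂y = 4*x
  integrand = ∂Q/∂x - ∂P/∂y = -4*x + 3*y.
Integrating over R: integral_0^1 integral_0^1 (-4*x + 3*y) dx dy = -1/2.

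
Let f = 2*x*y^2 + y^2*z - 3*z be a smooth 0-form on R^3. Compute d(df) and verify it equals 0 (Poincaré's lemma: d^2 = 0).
d(df) = 0

Step 1: df = sum_i (∂f/∂x_i) dx_i = (2*y^2) dx + (2*y*(2*x + z)) dy + (y^2 - 3) dz.
Step 2: Apply d again. Using the 1-form formula, the coefficient of dx ∧ dy in d(df) is ∂^2 f/∂x ∂y - ∂^2 f/∂y ∂x = (4*y) - (4*y) = 0 (equality of mixed partials for smooth f).
Similarly for dx ∧ dz and dy ∧ dz — all coefficients vanish. So d(df) = 0.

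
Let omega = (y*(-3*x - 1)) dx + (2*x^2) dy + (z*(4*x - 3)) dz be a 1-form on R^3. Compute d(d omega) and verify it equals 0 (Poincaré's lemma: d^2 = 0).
d(d omega) = 0

Step 1: d omega = sum_{i<j} (∂f_j/∂x_i - ∂f_i/∂x_j) dx_i ∧ dx_j:
  coeff of dx ∧ dy: 7*x + 1
  coeff of dx ∧ dz: 4*z
  coeff of dy ∧ dz: 0
Step 2: Apply d again to each 2-form coefficient. The only possible 3-form in R^3 is dx ∧ dy ∧ dz, with coefficient
  ∂(coeff of dy∧dz)/∂x - ∂(coeff of dx∧dz)/∂y + ∂(coeff of dx∧dy)/∂z
  = ∂/∂x (0) - ∂/∂y (4*z) + ∂/∂z (7*x + 1).
Each of these terms simplifies to sums of mixed partials that cancel in pairs. The result is 0 (by equality of mixed partials for smooth functions — Schwarz / Clairaut).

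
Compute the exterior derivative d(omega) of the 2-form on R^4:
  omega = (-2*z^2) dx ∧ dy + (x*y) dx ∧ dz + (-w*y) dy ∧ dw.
d(omega) = (-x - 4*z) dx ∧ dy ∧ dz

For a 2-form omega = sum_{i<j} g_{ij} dx_i ∧ dx_j, the exterior derivative is
  d(omega) = sum_{i<j} d(g_{ij}) ∧ dx_i ∧ dx_j = sum_{i<j, k} (∂g_{ij}/∂x_k) dx_k ∧ dx_i ∧ dx_j.
Expand each term, using dx_k ∧ dx_i ∧ dx_j = sgn(permutation) dx_{(a)} ∧ dx_{(b)} ∧ dx_{(c)} with (a < b < c) sorted:
  d(-2*z^2) includes (∂/∂z)(-2*z^2) dz = (-4*z) dz, which multiplied by dx ∧ dy gives (-4*z) dx ∧ dy ∧ dz
  d(x*y) includes (∂/∂y)(x*y) dy = (x) dy, which multiplied by dx ∧ dz gives (-x) dx ∧ dy ∧ dz
Collecting like 3-forms: d(omega) = (-x - 4*z) dx ∧ dy ∧ dz.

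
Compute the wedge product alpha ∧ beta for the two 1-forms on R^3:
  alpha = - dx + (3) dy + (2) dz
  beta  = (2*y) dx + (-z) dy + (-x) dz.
alpha ∧ beta = (-6*y + z) dx ∧ dy + (x - 4*y) dx ∧ dz + (-3*x + 2*z) dy ∧ dz

Distribute the wedge, using dx_i ∧ dx_j = -dx_j ∧ dx_i and dx_i ∧ dx_i = 0. For each pair (i, j) with i < j, the coefficient of dx_i ∧ dx_j in alpha ∧ beta is (alpha_i * beta_j - alpha_j * beta_i). Collecting: alpha ∧ beta = (-6*y + z) dx ∧ dy + (x - 4*y) dx ∧ dz + (-3*x + 2*z) dy ∧ dz.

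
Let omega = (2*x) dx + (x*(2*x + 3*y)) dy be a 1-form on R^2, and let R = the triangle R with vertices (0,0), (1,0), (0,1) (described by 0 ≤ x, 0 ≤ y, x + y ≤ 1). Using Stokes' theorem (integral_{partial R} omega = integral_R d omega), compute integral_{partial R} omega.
integral_(partial R) omega = 7/6

Stokes: integral_partial_R omega = integral_R d omega with d omega = (∂Q/∂x - ∂P/∂y) dx ∧ dy.
  ∂Q/∂x = 4*x + 3*y
  ∂P/∂y = 0
  integrand = ∂Q/∂x - ∂P/∂y = 4*x + 3*y.
Integrating over R: integral_0^1 integral_0^{1-x} (4*x + 3*y) dy dx = 7/6.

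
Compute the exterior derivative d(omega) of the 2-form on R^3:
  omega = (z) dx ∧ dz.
d(omega) = 0

For a 2-form omega = sum_{i<j} g_{ij} dx_i ∧ dx_j, the exterior derivative is
  d(omega) = sum_{i<j} d(g_{ij}) ∧ dx_i ∧ dx_j = sum_{i<j, k} (∂g_{ij}/∂x_k) dx_k ∧ dx_i ∧ dx_j.
Expand each term, using dx_k ∧ dx_i ∧ dx_j = sgn(permutation) dx_{(a)} ∧ dx_{(b)} ∧ dx_{(c)} with (a < b < c) sorted:

Collecting like 3-forms: d(omega) = 0.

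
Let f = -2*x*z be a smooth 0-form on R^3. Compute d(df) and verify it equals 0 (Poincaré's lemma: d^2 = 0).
d(df) = 0

Step 1: df = sum_i (∂f/∂x_i) dx_i = (-2*z) dx + (0) dy + (-2*x) dz.
Step 2: Apply d again. Using the 1-form formula, the coefficient of dx ∧ dy in d(df) is ∂^2 f/∂x ∂y - ∂^2 f/∂y ∂x = (0) - (0) = 0 (equality of mixed partials for smooth f).
Similarly for dx ∧ dz and dy ∧ dz — all coefficients vanish. So d(df) = 0.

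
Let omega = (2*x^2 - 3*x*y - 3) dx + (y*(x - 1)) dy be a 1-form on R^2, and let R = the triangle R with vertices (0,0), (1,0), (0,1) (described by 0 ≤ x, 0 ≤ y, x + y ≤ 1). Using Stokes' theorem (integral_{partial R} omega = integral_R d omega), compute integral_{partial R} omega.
integral_(partial R) omega = 2/3

Stokes: integral_partial_R omega = integral_R d omega with d omega = (∂Q/∂x - ∂P/∂y) dx ∧ dy.
  ∂Q/∂x = y
  ∂P/∂y = -3*x
  integrand = ∂Q/∂x - ∂P/∂y = 3*x + y.
Integrating over R: integral_0^1 integral_0^{1-x} (3*x + y) dy dx = 2/3.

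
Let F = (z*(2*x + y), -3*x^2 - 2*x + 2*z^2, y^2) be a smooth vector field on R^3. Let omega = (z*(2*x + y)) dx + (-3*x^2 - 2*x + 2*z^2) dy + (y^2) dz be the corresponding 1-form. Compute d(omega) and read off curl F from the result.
d(omega) = (2*y - 4*z) dy ∧ dz + (2*x + y) dz ∧ dx + (-6*x - z - 2) dx ∧ dy; curl F = (2*y - 4*z, 2*x + y, -6*x - z - 2)

d omega = sum_{i<j} (∂f_j/∂x_i - ∂f_i/∂x_j) dx_i ∧ dx_j. Under the identification (dy ∧ dz, dz ∧ dx, dx ∧ dy) ↔ (e_x, e_y, e_z), the coefficients are exactly the components of curl F. Compute:
  ∂R/∂y - ∂Q/∂z = (2*y) - (4*z) = 2*y - 4*z
  ∂P/∂z - ∂R/∂x = (2*x + y) - (0) = 2*x + y
  ∂Q/∂x - ∂P/∂y = (-6*x - 2) - (z) = -6*x - z - 2.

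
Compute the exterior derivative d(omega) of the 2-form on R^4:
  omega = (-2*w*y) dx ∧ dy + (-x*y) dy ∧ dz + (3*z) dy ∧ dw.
d(omega) = (-2*y) dx ∧ dy ∧ dw + (-y) dx ∧ dy ∧ dz + (-3) dy ∧ dz ∧ dw

For a 2-form omega = sum_{i<j} g_{ij} dx_i ∧ dx_j, the exterior derivative is
  d(omega) = sum_{i<j} d(g_{ij}) ∧ dx_i ∧ dx_j = sum_{i<j, k} (∂g_{ij}/∂x_k) dx_k ∧ dx_i ∧ dx_j.
Expand each term, using dx_k ∧ dx_i ∧ dx_j = sgn(permutation) dx_{(a)} ∧ dx_{(b)} ∧ dx_{(c)} with (a < b < c) sorted:
  d(-2*w*y) includes (∂/∂w)(-2*w*y) dw = (-2*y) dw, which multiplied by dx ∧ dy gives (-2*y) dx ∧ dy ∧ dw
  d(-x*y) includes (∂/∂x)(-x*y) dx = (-y) dx, which multiplied by dy ∧ dz gives (-y) dx ∧ dy ∧ dz
  d(3*z) includes (∂/∂z)(3*z) dz = (3) dz, which multiplied by dy ∧ dw gives (-3) dy ∧ dz ∧ dw
Collecting like 3-forms: d(omega) = (-2*y) dx ∧ dy ∧ dw + (-y) dx ∧ dy ∧ dz + (-3) dy ∧ dz ∧ dw.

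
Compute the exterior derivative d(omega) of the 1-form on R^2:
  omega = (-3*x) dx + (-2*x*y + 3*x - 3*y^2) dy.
d(omega) = (3 - 2*y) dx ∧ dy

For a 1-form omega = sum_i f_i dx_i, the exterior derivative is
  d(omega) = sum_{i < j} (∂f_j/∂x_i - ∂f_i/∂x_j) dx_i ∧ dx_j.
  coefficient of dx ∧ dy: ∂f_2/∂x - ∂f_1/∂y = ∂(-2*x*y + 3*x - 3*y^2)/∂x - ∂(-3*x)/∂y = 3 - 2*y
Assembling: d(omega) = (3 - 2*y) dx ∧ dy.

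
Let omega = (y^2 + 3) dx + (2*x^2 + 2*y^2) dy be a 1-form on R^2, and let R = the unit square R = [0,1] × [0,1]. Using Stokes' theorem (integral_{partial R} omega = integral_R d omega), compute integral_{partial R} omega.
integral_(partial R) omega = 1

Stokes: integral_partial_R omega = integral_R d omega with d omega = (∂Q/∂x - ∂P/∂y) dx ∧ dy.
  ∂Q/∂x = 4*x
  ∂P/∂y = 2*y
  integrand = ∂Q/∂x - ∂P/∂y = 4*x - 2*y.
Integrating over R: integral_0^1 integral_0^1 (4*x - 2*y) dx dy = 1.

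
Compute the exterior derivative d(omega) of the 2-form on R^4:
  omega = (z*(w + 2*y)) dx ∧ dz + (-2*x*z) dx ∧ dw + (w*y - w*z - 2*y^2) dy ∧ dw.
d(omega) = (-2*z) dx ∧ dy ∧ dz + (2*x + z) dx ∧ dz ∧ dw + (w) dy ∧ dz ∧ dw

For a 2-form omega = sum_{i<j} g_{ij} dx_i ∧ dx_j, the exterior derivative is
  d(omega) = sum_{i<j} d(g_{ij}) ∧ dx_i ∧ dx_j = sum_{i<j, k} (∂g_{ij}/∂x_k) dx_k ∧ dx_i ∧ dx_j.
Expand each term, using dx_k ∧ dx_i ∧ dx_j = sgn(permutation) dx_{(a)} ∧ dx_{(b)} ∧ dx_{(c)} with (a < b < c) sorted:
  d(z*(w + 2*y)) includes (∂/∂y)(z*(w + 2*y)) dy = (2*z) dy, which multiplied by dx ∧ dz gives (-2*z) dx ∧ dy ∧ dz
  d(z*(w + 2*y)) includes (∂/∂w)(z*(w + 2*y)) dw = (z) dw, which multiplied by dx ∧ dz gives (z) dx ∧ dz ∧ dw
  d(-2*x*z) includes (∂/∂z)(-2*x*z) dz = (-2*x) dz, which multiplied by dx ∧ dw gives (2*x) dx ∧ dz ∧ dw
  d(w*y - w*z - 2*y^2) includes (∂/∂z)(w*y - w*z - 2*y^2) dz = (-w) dz, which multiplied by dy ∧ dw gives (w) dy ∧ dz ∧ dw
Collecting like 3-forms: d(omega) = (-2*z) dx ∧ dy ∧ dz + (2*x + z) dx ∧ dz ∧ dw + (w) dy ∧ dz ∧ dw.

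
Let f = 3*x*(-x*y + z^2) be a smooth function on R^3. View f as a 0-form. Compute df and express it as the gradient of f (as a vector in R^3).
df = (-6*x*y + 3*z^2) dx + (-3*x^2) dy + (6*x*z) dz; grad f = (-6*x*y + 3*z^2, -3*x^2, 6*x*z)

For a 0-form f, d f = (∂f/∂x) dx + (∂f/∂y) dy + (∂f/∂z) dz. The components of the vector representation are exactly the entries of grad f in Cartesian coordinates:
  ∂f/∂x = -6*x*y + 3*z^2
  ∂f/∂y = -3*x^2
  ∂f/∂z = 6*x*z.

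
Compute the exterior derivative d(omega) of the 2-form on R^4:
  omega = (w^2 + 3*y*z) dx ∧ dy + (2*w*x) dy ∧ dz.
d(omega) = (2*w + 3*y) dx ∧ dy ∧ dz + (2*w) dx ∧ dy ∧ dw + (2*x) dy ∧ dz ∧ dw

For a 2-form omega = sum_{i<j} g_{ij} dx_i ∧ dx_j, the exterior derivative is
  d(omega) = sum_{i<j} d(g_{ij}) ∧ dx_i ∧ dx_j = sum_{i<j, k} (∂g_{ij}/∂x_k) dx_k ∧ dx_i ∧ dx_j.
Expand each term, using dx_k ∧ dx_i ∧ dx_j = sgn(permutation) dx_{(a)} ∧ dx_{(b)} ∧ dx_{(c)} with (a < b < c) sorted:
  d(w^2 + 3*y*z) includes (∂/∂z)(w^2 + 3*y*z) dz = (3*y) dz, which multiplied by dx ∧ dy gives (3*y) dx ∧ dy ∧ dz
  d(w^2 + 3*y*z) includes (∂/∂w)(w^2 + 3*y*z) dw = (2*w) dw, which multiplied by dx ∧ dy gives (2*w) dx ∧ dy ∧ dw
  d(2*w*x) includes (∂/∂x)(2*w*x) dx = (2*w) dx, which multiplied by dy ∧ dz gives (2*w) dx ∧ dy ∧ dz
  d(2*w*x) includes (∂/∂w)(2*w*x) dw = (2*x) dw, which multiplied by dy ∧ dz gives (2*x) dy ∧ dz ∧ dw
Collecting like 3-forms: d(omega) = (2*w + 3*y) dx ∧ dy ∧ dz + (2*w) dx ∧ dy ∧ dw + (2*x) dy ∧ dz ∧ dw.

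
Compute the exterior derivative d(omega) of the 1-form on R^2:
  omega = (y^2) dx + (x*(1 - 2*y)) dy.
d(omega) = (1 - 4*y) dx ∧ dy

For a 1-form omega = sum_i f_i dx_i, the exterior derivative is
  d(omega) = sum_{i < j} (∂f_j/∂x_i - ∂f_i/∂x_j) dx_i ∧ dx_j.
  coefficient of dx ∧ dy: ∂f_2/∂x - ∂f_1/∂y = ∂(x*(1 - 2*y))/∂x - ∂(y^2)/∂y = 1 - 4*y
Assembling: d(omega) = (1 - 4*y) dx ∧ dy.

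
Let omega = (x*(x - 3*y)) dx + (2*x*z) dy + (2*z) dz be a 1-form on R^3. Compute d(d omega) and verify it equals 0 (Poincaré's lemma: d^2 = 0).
d(d omega) = 0

Step 1: d omega = sum_{i<j} (∂f_j/∂x_i - ∂f_i/∂x_j) dx_i ∧ dx_j:
  coeff of dx ∧ dy: 3*x + 2*z
  coeff of dx ∧ dz: 0
  coeff of dy ∧ dz: -2*x
Step 2: Apply d again to each 2-form coefficient. The only possible 3-form in R^3 is dx ∧ dy ∧ dz, with coefficient
  ∂(coeff of dy∧dz)/∂x - ∂(coeff of dx∧dz)/∂y + ∂(coeff of dx∧dy)/∂z
  = ∂/∂x (-2*x) - ∂/∂y (0) + ∂/∂z (3*x + 2*z).
Each of these terms simplifies to sums of mixed partials that cancel in pairs. The result is 0 (by equality of mixed partials for smooth functions — Schwarz / Clairaut).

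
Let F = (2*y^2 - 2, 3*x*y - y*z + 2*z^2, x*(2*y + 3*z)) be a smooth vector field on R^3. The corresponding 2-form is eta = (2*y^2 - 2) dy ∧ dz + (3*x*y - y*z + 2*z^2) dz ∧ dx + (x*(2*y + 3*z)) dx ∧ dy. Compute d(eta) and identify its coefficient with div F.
d(eta) = (6*x - z) dx ∧ dy ∧ dz; div F = 6*x - z

For a 2-form in R^3 of the form above, applying d gives a 3-form with coefficient ∂P/∂x + ∂Q/∂y + ∂R/∂z:
  ∂P/∂x = 0
  ∂Q/∂y = 3*x - z
  ∂R/∂z = 3*x
Sum = 6*x - z, which is exactly div F.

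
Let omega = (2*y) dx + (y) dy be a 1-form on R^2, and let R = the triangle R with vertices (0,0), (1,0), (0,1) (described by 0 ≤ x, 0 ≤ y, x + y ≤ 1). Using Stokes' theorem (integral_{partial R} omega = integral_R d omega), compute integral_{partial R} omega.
integral_(partial R) omega = -1

Stokes: integral_partial_R omega = integral_R d omega with d omega = (∂Q/∂x - ∂P/∂y) dx ∧ dy.
  ∂Q/∂x = 0
  ∂P/∂y = 2
  integrand = ∂Q/∂x - ∂P/∂y = -2.
Integrating over R: integral_0^1 integral_0^{1-x} (-2) dy dx = -1.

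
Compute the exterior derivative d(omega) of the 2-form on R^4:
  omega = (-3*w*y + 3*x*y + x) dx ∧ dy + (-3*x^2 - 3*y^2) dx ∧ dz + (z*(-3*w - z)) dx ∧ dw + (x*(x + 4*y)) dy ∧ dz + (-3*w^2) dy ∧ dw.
d(omega) = (-3*y) dx ∧ dy ∧ dw + (2*x + 10*y) dx ∧ dy ∧ dz + (3*w + 2*z) dx ∧ dz ∧ dw

For a 2-form omega = sum_{i<j} g_{ij} dx_i ∧ dx_j, the exterior derivative is
  d(omega) = sum_{i<j} d(g_{ij}) ∧ dx_i ∧ dx_j = sum_{i<j, k} (∂g_{ij}/∂x_k) dx_k ∧ dx_i ∧ dx_j.
Expand each term, using dx_k ∧ dx_i ∧ dx_j = sgn(permutation) dx_{(a)} ∧ dx_{(b)} ∧ dx_{(c)} with (a < b < c) sorted:
  d(-3*w*y + 3*x*y + x) includes (∂/∂w)(-3*w*y + 3*x*y + x) dw = (-3*y) dw, which multiplied by dx ∧ dy gives (-3*y) dx ∧ dy ∧ dw
  d(-3*x^2 - 3*y^2) includes (∂/∂y)(-3*x^2 - 3*y^2) dy = (-6*y) dy, which multiplied by dx ∧ dz gives (6*y) dx ∧ dy ∧ dz
  d(z*(-3*w - z)) includes (∂/∂z)(z*(-3*w - z)) dz = (-3*w - 2*z) dz, which multiplied by dx ∧ dw gives (3*w + 2*z) dx ∧ dz ∧ dw
  d(x*(x + 4*y)) includes (∂/∂x)(x*(x + 4*y)) dx = (2*x + 4*y) dx, which multiplied by dy ∧ dz gives (2*x + 4*y) dx ∧ dy ∧ dz
Collecting like 3-forms: d(omega) = (-3*y) dx ∧ dy ∧ dw + (2*x + 10*y) dx ∧ dy ∧ dz + (3*w + 2*z) dx ∧ dz ∧ dw.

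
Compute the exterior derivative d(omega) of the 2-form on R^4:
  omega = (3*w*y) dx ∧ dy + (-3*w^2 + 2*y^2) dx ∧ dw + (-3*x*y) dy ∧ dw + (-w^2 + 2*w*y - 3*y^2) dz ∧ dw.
d(omega) = (-4*y) dx ∧ dy ∧ dw + (2*w - 6*y) dy ∧ dz ∧ dw

For a 2-form omega = sum_{i<j} g_{ij} dx_i ∧ dx_j, the exterior derivative is
  d(omega) = sum_{i<j} d(g_{ij}) ∧ dx_i ∧ dx_j = sum_{i<j, k} (∂g_{ij}/∂x_k) dx_k ∧ dx_i ∧ dx_j.
Expand each term, using dx_k ∧ dx_i ∧ dx_j = sgn(permutation) dx_{(a)} ∧ dx_{(b)} ∧ dx_{(c)} with (a < b < c) sorted:
  d(3*w*y) includes (∂/∂w)(3*w*y) dw = (3*y) dw, which multiplied by dx ∧ dy gives (3*y) dx ∧ dy ∧ dw
  d(-3*w^2 + 2*y^2) includes (∂/∂y)(-3*w^2 + 2*y^2) dy = (4*y) dy, which multiplied by dx ∧ dw gives (-4*y) dx ∧ dy ∧ dw
  d(-3*x*y) includes (∂/∂x)(-3*x*y) dx = (-3*y) dx, which multiplied by dy ∧ dw gives (-3*y) dx ∧ dy ∧ dw
  d(-w^2 + 2*w*y - 3*y^2) includes (∂/∂y)(-w^2 + 2*w*y - 3*y^2) dy = (2*w - 6*y) dy, which multiplied by dz ∧ dw gives (2*w - 6*y) dy ∧ dz ∧ dw
Collecting like 3-forms: d(omega) = (-4*y) dx ∧ dy ∧ dw + (2*w - 6*y) dy ∧ dz ∧ dw.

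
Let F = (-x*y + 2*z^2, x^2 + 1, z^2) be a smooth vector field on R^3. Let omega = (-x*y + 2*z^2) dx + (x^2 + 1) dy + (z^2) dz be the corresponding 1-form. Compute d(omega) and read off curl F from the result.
d(omega) = (0) dy ∧ dz + (4*z) dz ∧ dx + (3*x) dx ∧ dy; curl F = (0, 4*z, 3*x)

d omega = sum_{i<j} (∂f_j/∂x_i - ∂f_i/∂x_j) dx_i ∧ dx_j. Under the identification (dy ∧ dz, dz ∧ dx, dx ∧ dy) ↔ (e_x, e_y, e_z), the coefficients are exactly the components of curl F. Compute:
  ∂R/∂y - ∂Q/∂z = (0) - (0) = 0
  ∂P/∂z - ∂R/∂x = (4*z) - (0) = 4*z
  ∂Q/∂x - ∂P/∂y = (2*x) - (-x) = 3*x.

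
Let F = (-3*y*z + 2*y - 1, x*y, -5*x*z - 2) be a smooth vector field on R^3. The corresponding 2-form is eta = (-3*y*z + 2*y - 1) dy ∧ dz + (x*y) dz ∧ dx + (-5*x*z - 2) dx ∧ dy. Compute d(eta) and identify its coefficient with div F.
d(eta) = (-4*x) dx ∧ dy ∧ dz; div F = -4*x

For a 2-form in R^3 of the form above, applying d gives a 3-form with coefficient ∂P/∂x + ∂Q/∂y + ∂R/∂z:
  ∂P/∂x = 0
  ∂Q/∂y = x
  ∂R/∂z = -5*x
Sum = -4*x, which is exactly div F.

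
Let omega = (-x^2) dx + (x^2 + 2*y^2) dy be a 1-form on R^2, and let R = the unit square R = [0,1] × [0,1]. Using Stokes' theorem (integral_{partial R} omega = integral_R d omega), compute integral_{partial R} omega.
integral_(partial R) omega = 1

Stokes: integral_partial_R omega = integral_R d omega with d omega = (∂Q/∂x - ∂P/∂y) dx ∧ dy.
  ∂Q/∂x = 2*x
  ∂P/∂y = 0
  integrand = ∂Q/∂x - ∂P/∂y = 2*x.
Integrating over R: integral_0^1 integral_0^1 (2*x) dx dy = 1.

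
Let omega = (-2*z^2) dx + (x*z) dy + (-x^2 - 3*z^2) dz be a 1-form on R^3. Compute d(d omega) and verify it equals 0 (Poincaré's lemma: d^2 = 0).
d(d omega) = 0

Step 1: d omega = sum_{i<j} (∂f_j/∂x_i - ∂f_i/∂x_j) dx_i ∧ dx_j:
  coeff of dx ∧ dy: z
  coeff of dx ∧ dz: -2*x + 4*z
  coeff of dy ∧ dz: -x
Step 2: Apply d again to each 2-form coefficient. The only possible 3-form in R^3 is dx ∧ dy ∧ dz, with coefficient
  ∂(coeff of dy∧dz)/∂x - ∂(coeff of dx∧dz)/∂y + ∂(coeff of dx∧dy)/∂z
  = ∂/∂x (-x) - ∂/∂y (-2*x + 4*z) + ∂/∂z (z).
Each of these terms simplifies to sums of mixed partials that cancel in pairs. The result is 0 (by equality of mixed partials for smooth functions — Schwarz / Clairaut).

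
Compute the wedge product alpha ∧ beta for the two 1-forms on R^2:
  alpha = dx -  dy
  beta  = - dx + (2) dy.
alpha ∧ beta = (1) dx ∧ dy

Distribute the wedge, using dx_i ∧ dx_j = -dx_j ∧ dx_i and dx_i ∧ dx_i = 0. For each pair (i, j) with i < j, the coefficient of dx_i ∧ dx_j in alpha ∧ beta is (alpha_i * beta_j - alpha_j * beta_i). Collecting: alpha ∧ beta = (1) dx ∧ dy.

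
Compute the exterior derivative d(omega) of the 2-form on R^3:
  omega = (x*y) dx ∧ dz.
d(omega) = (-x) dx ∧ dy ∧ dz

For a 2-form omega = sum_{i<j} g_{ij} dx_i ∧ dx_j, the exterior derivative is
  d(omega) = sum_{i<j} d(g_{ij}) ∧ dx_i ∧ dx_j = sum_{i<j, k} (∂g_{ij}/∂x_k) dx_k ∧ dx_i ∧ dx_j.
Expand each term, using dx_k ∧ dx_i ∧ dx_j = sgn(permutation) dx_{(a)} ∧ dx_{(b)} ∧ dx_{(c)} with (a < b < c) sorted:
  d(x*y) includes (∂/∂y)(x*y) dy = (x) dy, which multiplied by dx ∧ dz gives (-x) dx ∧ dy ∧ dz
Collecting like 3-forms: d(omega) = (-x) dx ∧ dy ∧ dz.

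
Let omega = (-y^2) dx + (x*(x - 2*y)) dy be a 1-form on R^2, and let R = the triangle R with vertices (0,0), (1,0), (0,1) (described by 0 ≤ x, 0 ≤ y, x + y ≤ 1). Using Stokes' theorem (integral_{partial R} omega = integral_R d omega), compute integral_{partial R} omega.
integral_(partial R) omega = 1/3

Stokes: integral_partial_R omega = integral_R d omega with d omega = (∂Q/∂x - ∂P/∂y) dx ∧ dy.
  ∂Q/∂x = 2*x - 2*y
  ∂P/∂y = -2*y
  integrand = ∂Q/∂x - ∂P/∂y = 2*x.
Integrating over R: integral_0^1 integral_0^{1-x} (2*x) dy dx = 1/3.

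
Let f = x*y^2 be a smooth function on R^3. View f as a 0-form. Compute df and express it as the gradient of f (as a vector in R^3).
df = (y^2) dx + (2*x*y) dy + (0) dz; grad f = (y^2, 2*x*y, 0)

For a 0-form f, d f = (∂f/∂x) dx + (∂f/∂y) dy + (∂f/∂z) dz. The components of the vector representation are exactly the entries of grad f in Cartesian coordinates:
  ∂f/∂x = y^2
  ∂f/∂y = 2*x*y
  ∂f/∂z = 0.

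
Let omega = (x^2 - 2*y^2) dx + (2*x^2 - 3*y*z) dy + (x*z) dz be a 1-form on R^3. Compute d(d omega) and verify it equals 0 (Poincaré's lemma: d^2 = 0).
d(d omega) = 0

Step 1: d omega = sum_{i<j} (∂f_j/∂x_i - ∂f_i/∂x_j) dx_i ∧ dx_j:
  coeff of dx ∧ dy: 4*x + 4*y
  coeff of dx ∧ dz: z
  coeff of dy ∧ dz: 3*y
Step 2: Apply d again to each 2-form coefficient. The only possible 3-form in R^3 is dx ∧ dy ∧ dz, with coefficient
  ∂(coeff of dy∧dz)/∂x - ∂(coeff of dx∧dz)/∂y + ∂(coeff of dx∧dy)/∂z
  = ∂/∂x (3*y) - ∂/∂y (z) + ∂/∂z (4*x + 4*y).
Each of these terms simplifies to sums of mixed partials that cancel in pairs. The result is 0 (by equality of mixed partials for smooth functions — Schwarz / Clairaut).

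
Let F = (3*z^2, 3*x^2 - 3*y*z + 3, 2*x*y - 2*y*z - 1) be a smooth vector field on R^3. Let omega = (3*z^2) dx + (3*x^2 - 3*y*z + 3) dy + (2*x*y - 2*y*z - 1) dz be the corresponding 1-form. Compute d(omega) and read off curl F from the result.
d(omega) = (2*x + 3*y - 2*z) dy ∧ dz + (-2*y + 6*z) dz ∧ dx + (6*x) dx ∧ dy; curl F = (2*x + 3*y - 2*z, -2*y + 6*z, 6*x)

d omega = sum_{i<j} (∂f_j/∂x_i - ∂f_i/∂x_j) dx_i ∧ dx_j. Under the identification (dy ∧ dz, dz ∧ dx, dx ∧ dy) ↔ (e_x, e_y, e_z), the coefficients are exactly the components of curl F. Compute:
  ∂R/∂y - ∂Q/∂z = (2*x - 2*z) - (-3*y) = 2*x + 3*y - 2*z
  ∂P/∂z - ∂R/∂x = (6*z) - (2*y) = -2*y + 6*z
  ∂Q/∂x - ∂P/∂y = (6*x) - (0) = 6*x.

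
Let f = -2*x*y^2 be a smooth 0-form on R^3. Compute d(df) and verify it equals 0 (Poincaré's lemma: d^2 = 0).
d(df) = 0

Step 1: df = sum_i (∂f/∂x_i) dx_i = (-2*y^2) dx + (-4*x*y) dy + (0) dz.
Step 2: Apply d again. Using the 1-form formula, the coefficient of dx ∧ dy in d(df) is ∂^2 f/∂x ∂y - ∂^2 f/∂y ∂x = (-4*y) - (-4*y) = 0 (equality of mixed partials for smooth f).
Similarly for dx ∧ dz and dy ∧ dz — all coefficients vanish. So d(df) = 0.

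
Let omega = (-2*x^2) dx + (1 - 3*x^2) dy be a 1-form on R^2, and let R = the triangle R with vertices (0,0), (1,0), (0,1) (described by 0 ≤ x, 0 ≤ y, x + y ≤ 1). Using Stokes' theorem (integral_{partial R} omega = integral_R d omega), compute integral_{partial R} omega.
integral_(partial R) omega = -1

Stokes: integral_partial_R omega = integral_R d omega with d omega = (∂Q/∂x - ∂P/∂y) dx ∧ dy.
  ∂Q/∂x = -6*x
  ∂P/∂y = 0
  integrand = ∂Q/∂x - ∂P/∂y = -6*x.
Integrating over R: integral_0^1 integral_0^{1-x} (-6*x) dy dx = -1.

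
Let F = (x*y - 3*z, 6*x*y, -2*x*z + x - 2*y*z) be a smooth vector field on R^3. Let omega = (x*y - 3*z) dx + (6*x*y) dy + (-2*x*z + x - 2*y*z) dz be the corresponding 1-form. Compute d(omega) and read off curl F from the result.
d(omega) = (-2*z) dy ∧ dz + (2*z - 4) dz ∧ dx + (-x + 6*y) dx ∧ dy; curl F = (-2*z, 2*z - 4, -x + 6*y)

d omega = sum_{i<j} (∂f_j/∂x_i - ∂f_i/∂x_j) dx_i ∧ dx_j. Under the identification (dy ∧ dz, dz ∧ dx, dx ∧ dy) ↔ (e_x, e_y, e_z), the coefficients are exactly the components of curl F. Compute:
  ∂R/∂y - ∂Q/∂z = (-2*z) - (0) = -2*z
  ∂P/∂z - ∂R/∂x = (-3) - (1 - 2*z) = 2*z - 4
  ∂Q/∂x - ∂P/∂y = (6*y) - (x) = -x + 6*y.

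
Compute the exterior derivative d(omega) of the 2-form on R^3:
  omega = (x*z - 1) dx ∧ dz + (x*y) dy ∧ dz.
d(omega) = (y) dx ∧ dy ∧ dz

For a 2-form omega = sum_{i<j} g_{ij} dx_i ∧ dx_j, the exterior derivative is
  d(omega) = sum_{i<j} d(g_{ij}) ∧ dx_i ∧ dx_j = sum_{i<j, k} (∂g_{ij}/∂x_k) dx_k ∧ dx_i ∧ dx_j.
Expand each term, using dx_k ∧ dx_i ∧ dx_j = sgn(permutation) dx_{(a)} ∧ dx_{(b)} ∧ dx_{(c)} with (a < b < c) sorted:
  d(x*y) includes (∂/∂x)(x*y) dx = (y) dx, which multiplied by dy ∧ dz gives (y) dx ∧ dy ∧ dz
Collecting like 3-forms: d(omega) = (y) dx ∧ dy ∧ dz.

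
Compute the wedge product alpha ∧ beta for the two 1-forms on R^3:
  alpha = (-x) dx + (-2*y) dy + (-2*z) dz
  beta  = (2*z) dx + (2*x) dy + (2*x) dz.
alpha ∧ beta = (-2*x^2 + 4*y*z) dx ∧ dy + (-2*x^2 + 4*z^2) dx ∧ dz + (4*x*(-y + z)) dy ∧ dz

Distribute the wedge, using dx_i ∧ dx_j = -dx_j ∧ dx_i and dx_i ∧ dx_i = 0. For each pair (i, j) with i < j, the coefficient of dx_i ∧ dx_j in alpha ∧ beta is (alpha_i * beta_j - alpha_j * beta_i). Collecting: alpha ∧ beta = (-2*x^2 + 4*y*z) dx ∧ dy + (-2*x^2 + 4*z^2) dx ∧ dz + (4*x*(-y + z)) dy ∧ dz.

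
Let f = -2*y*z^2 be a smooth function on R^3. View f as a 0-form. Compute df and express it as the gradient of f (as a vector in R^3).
df = (0) dx + (-2*z^2) dy + (-4*y*z) dz; grad f = (0, -2*z^2, -4*y*z)

For a 0-form f, d f = (∂f/∂x) dx + (∂f/∂y) dy + (∂f/∂z) dz. The components of the vector representation are exactly the entries of grad f in Cartesian coordinates:
  ∂f/∂x = 0
  ∂f/∂y = -2*z^2
  ∂f/∂z = -4*y*z.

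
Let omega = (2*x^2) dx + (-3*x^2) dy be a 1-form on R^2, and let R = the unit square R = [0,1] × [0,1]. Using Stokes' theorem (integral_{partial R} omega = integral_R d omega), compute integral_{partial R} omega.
integral_(partial R) omega = -3

Stokes: integral_partial_R omega = integral_R d omega with d omega = (∂Q/∂x - ∂P/∂y) dx ∧ dy.
  ∂Q/∂x = -6*x
  ∂P/∂y = 0
  integrand = ∂Q/∂x - ∂P/∂y = -6*x.
Integrating over R: integral_0^1 integral_0^1 (-6*x) dx dy = -3.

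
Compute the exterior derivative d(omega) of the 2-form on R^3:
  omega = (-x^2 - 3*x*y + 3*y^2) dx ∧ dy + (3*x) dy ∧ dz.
d(omega) = (3) dx ∧ dy ∧ dz

For a 2-form omega = sum_{i<j} g_{ij} dx_i ∧ dx_j, the exterior derivative is
  d(omega) = sum_{i<j} d(g_{ij}) ∧ dx_i ∧ dx_j = sum_{i<j, k} (∂g_{ij}/∂x_k) dx_k ∧ dx_i ∧ dx_j.
Expand each term, using dx_k ∧ dx_i ∧ dx_j = sgn(permutation) dx_{(a)} ∧ dx_{(b)} ∧ dx_{(c)} with (a < b < c) sorted:
  d(3*x) includes (∂/∂x)(3*x) dx = (3) dx, which multiplied by dy ∧ dz gives (3) dx ∧ dy ∧ dz
Collecting like 3-forms: d(omega) = (3) dx ∧ dy ∧ dz.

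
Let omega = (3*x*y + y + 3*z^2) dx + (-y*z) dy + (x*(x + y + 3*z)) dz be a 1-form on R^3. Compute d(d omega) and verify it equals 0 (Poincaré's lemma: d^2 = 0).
d(d omega) = 0

Step 1: d omega = sum_{i<j} (∂f_j/∂x_i - ∂f_i/∂x_j) dx_i ∧ dx_j:
  coeff of dx ∧ dy: -3*x - 1
  coeff of dx ∧ dz: 2*x + y - 3*z
  coeff of dy ∧ dz: x + y
Step 2: Apply d again to each 2-form coefficient. The only possible 3-form in R^3 is dx ∧ dy ∧ dz, with coefficient
  ∂(coeff of dy∧dz)/∂x - ∂(coeff of dx∧dz)/∂y + ∂(coeff of dx∧dy)/∂z
  = ∂/∂x (x + y) - ∂/∂y (2*x + y - 3*z) + ∂/∂z (-3*x - 1).
Each of these terms simplifies to sums of mixed partials that cancel in pairs. The result is 0 (by equality of mixed partials for smooth functions — Schwarz / Clairaut).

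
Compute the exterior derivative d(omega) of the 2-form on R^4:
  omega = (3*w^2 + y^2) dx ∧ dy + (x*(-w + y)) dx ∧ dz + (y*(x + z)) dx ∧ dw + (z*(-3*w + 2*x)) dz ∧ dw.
d(omega) = (6*w - x - z) dx ∧ dy ∧ dw + (-x) dx ∧ dy ∧ dz + (-x - y + 2*z) dx ∧ dz ∧ dw

For a 2-form omega = sum_{i<j} g_{ij} dx_i ∧ dx_j, the exterior derivative is
  d(omega) = sum_{i<j} d(g_{ij}) ∧ dx_i ∧ dx_j = sum_{i<j, k} (∂g_{ij}/∂x_k) dx_k ∧ dx_i ∧ dx_j.
Expand each term, using dx_k ∧ dx_i ∧ dx_j = sgn(permutation) dx_{(a)} ∧ dx_{(b)} ∧ dx_{(c)} with (a < b < c) sorted:
  d(3*w^2 + y^2) includes (∂/∂w)(3*w^2 + y^2) dw = (6*w) dw, which multiplied by dx ∧ dy gives (6*w) dx ∧ dy ∧ dw
  d(x*(-w + y)) includes (∂/∂y)(x*(-w + y)) dy = (x) dy, which multiplied by dx ∧ dz gives (-x) dx ∧ dy ∧ dz
  d(x*(-w + y)) includes (∂/∂w)(x*(-w + y)) dw = (-x) dw, which multiplied by dx ∧ dz gives (-x) dx ∧ dz ∧ dw
  d(y*(x + z)) includes (∂/∂y)(y*(x + z)) dy = (x + z) dy, which multiplied by dx ∧ dw gives (-x - z) dx ∧ dy ∧ dw
  d(y*(x + z)) includes (∂/∂z)(y*(x + z)) dz = (y) dz, which multiplied by dx ∧ dw gives (-y) dx ∧ dz ∧ dw
  d(z*(-3*w + 2*x)) includes (∂/∂x)(z*(-3*w + 2*x)) dx = (2*z) dx, which multiplied by dz ∧ dw gives (2*z) dx ∧ dz ∧ dw
Collecting like 3-forms: d(omega) = (6*w - x - z) dx ∧ dy ∧ dw + (-x) dx ∧ dy ∧ dz + (-x - y + 2*z) dx ∧ dz ∧ dw.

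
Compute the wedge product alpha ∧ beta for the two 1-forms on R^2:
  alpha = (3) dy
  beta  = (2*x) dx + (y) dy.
alpha ∧ beta = (-6*x) dx ∧ dy

Distribute the wedge, using dx_i ∧ dx_j = -dx_j ∧ dx_i and dx_i ∧ dx_i = 0. For each pair (i, j) with i < j, the coefficient of dx_i ∧ dx_j in alpha ∧ beta is (alpha_i * beta_j - alpha_j * beta_i). Collecting: alpha ∧ beta = (-6*x) dx ∧ dy.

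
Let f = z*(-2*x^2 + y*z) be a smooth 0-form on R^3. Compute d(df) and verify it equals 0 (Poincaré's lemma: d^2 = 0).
d(df) = 0

Step 1: df = sum_i (∂f/∂x_i) dx_i = (-4*x*z) dx + (z^2) dy + (-2*x^2 + 2*y*z) dz.
Step 2: Apply d again. Using the 1-form formula, the coefficient of dx ∧ dy in d(df) is ∂^2 f/∂x ∂y - ∂^2 f/∂y ∂x = (0) - (0) = 0 (equality of mixed partials for smooth f).
Similarly for dx ∧ dz and dy ∧ dz — all coefficients vanish. So d(df) = 0.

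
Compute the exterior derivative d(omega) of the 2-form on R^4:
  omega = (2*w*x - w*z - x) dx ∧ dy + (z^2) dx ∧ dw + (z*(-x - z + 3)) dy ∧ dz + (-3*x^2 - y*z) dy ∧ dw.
d(omega) = (-w - z) dx ∧ dy ∧ dz + (-4*x - z) dx ∧ dy ∧ dw + (-2*z) dx ∧ dz ∧ dw + (y) dy ∧ dz ∧ dw

For a 2-form omega = sum_{i<j} g_{ij} dx_i ∧ dx_j, the exterior derivative is
  d(omega) = sum_{i<j} d(g_{ij}) ∧ dx_i ∧ dx_j = sum_{i<j, k} (∂g_{ij}/∂x_k) dx_k ∧ dx_i ∧ dx_j.
Expand each term, using dx_k ∧ dx_i ∧ dx_j = sgn(permutation) dx_{(a)} ∧ dx_{(b)} ∧ dx_{(c)} with (a < b < c) sorted:
  d(2*w*x - w*z - x) includes (∂/∂z)(2*w*x - w*z - x) dz = (-w) dz, which multiplied by dx ∧ dy gives (-w) dx ∧ dy ∧ dz
  d(2*w*x - w*z - x) includes (∂/∂w)(2*w*x - w*z - x) dw = (2*x - z) dw, which multiplied by dx ∧ dy gives (2*x - z) dx ∧ dy ∧ dw
  d(z^2) includes (∂/∂z)(z^2) dz = (2*z) dz, which multiplied by dx ∧ dw gives (-2*z) dx ∧ dz ∧ dw
  d(z*(-x - z + 3)) includes (∂/∂x)(z*(-x - z + 3)) dx = (-z) dx, which multiplied by dy ∧ dz gives (-z) dx ∧ dy ∧ dz
  d(-3*x^2 - y*z) includes (∂/∂x)(-3*x^2 - y*z) dx = (-6*x) dx, which multiplied by dy ∧ dw gives (-6*x) dx ∧ dy ∧ dw
  d(-3*x^2 - y*z) includes (∂/∂z)(-3*x^2 - y*z) dz = (-y) dz, which multiplied by dy ∧ dw gives (y) dy ∧ dz ∧ dw
Collecting like 3-forms: d(omega) = (-w - z) dx ∧ dy ∧ dz + (-4*x - z) dx ∧ dy ∧ dw + (-2*z) dx ∧ dz ∧ dw + (y) dy ∧ dz ∧ dw.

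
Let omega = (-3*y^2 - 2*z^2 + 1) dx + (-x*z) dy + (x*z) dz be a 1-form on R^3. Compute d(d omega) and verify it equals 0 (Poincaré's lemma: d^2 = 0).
d(d omega) = 0

Step 1: d omega = sum_{i<j} (∂f_j/∂x_i - ∂f_i/∂x_j) dx_i ∧ dx_j:
  coeff of dx ∧ dy: 6*y - z
  coeff of dx ∧ dz: 5*z
  coeff of dy ∧ dz: x
Step 2: Apply d again to each 2-form coefficient. The only possible 3-form in R^3 is dx ∧ dy ∧ dz, with coefficient
  ∂(coeff of dy∧dz)/∂x - ∂(coeff of dx∧dz)/∂y + ∂(coeff of dx∧dy)/∂z
  = ∂/∂x (x) - ∂/∂y (5*z) + ∂/∂z (6*y - z).
Each of these terms simplifies to sums of mixed partials that cancel in pairs. The result is 0 (by equality of mixed partials for smooth functions — Schwarz / Clairaut).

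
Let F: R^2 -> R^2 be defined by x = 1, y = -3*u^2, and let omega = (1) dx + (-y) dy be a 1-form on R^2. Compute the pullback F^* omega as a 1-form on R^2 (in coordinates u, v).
F^* omega = (-18*u^3) du

Using F^*(f dg) = (f ∘ F) d(g ∘ F), substitute each coordinate x_i by F_i(u, v) in f_i, and replace dx_i by d F_i = (∂F_i/∂u) du + (∂F_i/∂v) dv.
  For the x component: f_1(F) = 1; d F_1 = (0) du + (0) dv
  For the y component: f_2(F) = 3*u^2; d F_2 = (-6*u) du + (0) dv
Combining and collecting du, dv coefficients:
  coeff of du: -18*u^3
  coeff of dv: 0
F^* omega = (-18*u^3) du.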